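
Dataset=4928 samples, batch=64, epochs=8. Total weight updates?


Iterations per epoch = 4928 / 64 = 77
Total updates = iterations_per_epoch * epochs
= 77 * 8
= 616

616


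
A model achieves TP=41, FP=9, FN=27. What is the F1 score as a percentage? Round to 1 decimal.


Precision = TP / (TP + FP) = 41 / 50 = 0.82
Recall = TP / (TP + FN) = 41 / 68 = 0.6029
F1 = 2 * P * R / (P + R)
= 2 * 0.82 * 0.6029 / (0.82 + 0.6029)
= 0.9888 / 1.4229
= 0.6949
As percentage: 69.5%

69.5


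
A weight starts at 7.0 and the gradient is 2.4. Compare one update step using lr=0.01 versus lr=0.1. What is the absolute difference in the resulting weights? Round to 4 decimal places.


With lr=0.01: w_new = 7.0 - 0.01 * 2.4 = 6.976
With lr=0.1: w_new = 7.0 - 0.1 * 2.4 = 6.76
Absolute difference = |6.976 - 6.76|
= 0.2160

0.2160


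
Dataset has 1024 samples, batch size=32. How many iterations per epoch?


Iterations per epoch = dataset_size / batch_size
= 1024 / 32
= 32

32


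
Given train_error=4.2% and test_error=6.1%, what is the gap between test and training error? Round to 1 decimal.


Generalization gap = test_error - train_error
= 6.1 - 4.2
= 1.9%
A small gap suggests good generalization.

1.9


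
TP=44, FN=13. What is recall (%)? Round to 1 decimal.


Recall = TP / (TP + FN) * 100
= 44 / (44 + 13)
= 44 / 57
= 0.7719
= 77.2%

77.2


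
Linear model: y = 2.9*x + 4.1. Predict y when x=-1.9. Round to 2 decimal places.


y = 2.9 * -1.9 + (4.1)
= -5.51 + (4.1)
= -1.41

-1.41


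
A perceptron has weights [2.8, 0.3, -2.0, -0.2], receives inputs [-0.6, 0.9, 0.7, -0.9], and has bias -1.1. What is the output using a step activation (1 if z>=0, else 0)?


z = w . x + b
= 2.8*-0.6 + 0.3*0.9 + -2.0*0.7 + -0.2*-0.9 + -1.1
= -1.68 + 0.27 + -1.4 + 0.18 + -1.1
= -2.63 + -1.1
= -3.73
Since z = -3.73 < 0, output = 0

0


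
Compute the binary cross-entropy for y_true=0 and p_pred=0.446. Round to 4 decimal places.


For y=0: Loss = -log(1-p)
= -log(1 - 0.446)
= -log(0.554)
= -(-0.5906)
= 0.5906

0.5906


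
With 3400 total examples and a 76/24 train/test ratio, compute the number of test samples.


Train samples = 3400 * 76% = 2584
Test samples = 3400 - 2584
= 816

816


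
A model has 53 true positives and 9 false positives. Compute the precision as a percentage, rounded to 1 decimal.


Precision = TP / (TP + FP) * 100
= 53 / (53 + 9)
= 53 / 62
= 0.8548
= 85.5%

85.5


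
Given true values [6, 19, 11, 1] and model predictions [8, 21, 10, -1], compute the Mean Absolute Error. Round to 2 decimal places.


Absolute errors: [2, 2, 1, 2]
Sum of absolute errors = 7
MAE = 7 / 4 = 1.75

1.75


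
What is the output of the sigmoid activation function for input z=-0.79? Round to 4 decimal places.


sigmoid(z) = 1 / (1 + exp(-z))
exp(-(-0.79)) = exp(0.79) = 2.2034
1 + 2.2034 = 3.2034
1 / 3.2034 = 0.3122

0.3122


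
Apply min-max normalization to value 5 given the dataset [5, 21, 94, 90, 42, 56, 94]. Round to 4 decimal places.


Min = 5, Max = 94
Range = 94 - 5 = 89
Scaled = (x - min) / (max - min)
= (5 - 5) / 89
= 0 / 89
= 0.0000

0.0000


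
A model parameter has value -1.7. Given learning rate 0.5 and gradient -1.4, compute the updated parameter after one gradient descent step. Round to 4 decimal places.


w_new = w_old - lr * gradient
= -1.7 - 0.5 * -1.4
= -1.7 - (-0.7)
= -1.0000

-1.0000


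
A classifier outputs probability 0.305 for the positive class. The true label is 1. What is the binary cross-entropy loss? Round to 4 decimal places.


For y=1: Loss = -log(p)
= -log(0.305)
= -(-1.1874)
= 1.1874

1.1874


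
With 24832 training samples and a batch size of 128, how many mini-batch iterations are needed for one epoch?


Iterations per epoch = dataset_size / batch_size
= 24832 / 128
= 194

194


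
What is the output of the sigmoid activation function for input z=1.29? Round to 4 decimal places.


sigmoid(z) = 1 / (1 + exp(-z))
exp(-(1.29)) = exp(-1.29) = 0.2753
1 + 0.2753 = 1.2753
1 / 1.2753 = 0.7841

0.7841


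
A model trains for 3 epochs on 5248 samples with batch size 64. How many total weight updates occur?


Iterations per epoch = 5248 / 64 = 82
Total updates = iterations_per_epoch * epochs
= 82 * 3
= 246

246


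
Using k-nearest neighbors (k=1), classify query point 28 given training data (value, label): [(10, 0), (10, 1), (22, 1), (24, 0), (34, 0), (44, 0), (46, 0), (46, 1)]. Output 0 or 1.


Distances from query 28:
Point 24 (class 0): distance = 4
K=1 nearest neighbors: classes = [0]
Votes for class 1: 0 / 1
Majority vote => class 0

0


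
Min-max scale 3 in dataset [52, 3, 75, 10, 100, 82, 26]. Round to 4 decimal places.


Min = 3, Max = 100
Range = 100 - 3 = 97
Scaled = (x - min) / (max - min)
= (3 - 3) / 97
= 0 / 97
= 0.0000

0.0000


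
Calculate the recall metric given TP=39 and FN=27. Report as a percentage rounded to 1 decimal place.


Recall = TP / (TP + FN) * 100
= 39 / (39 + 27)
= 39 / 66
= 0.5909
= 59.1%

59.1


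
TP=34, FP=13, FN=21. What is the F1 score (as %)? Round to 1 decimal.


Precision = TP / (TP + FP) = 34 / 47 = 0.7234
Recall = TP / (TP + FN) = 34 / 55 = 0.6182
F1 = 2 * P * R / (P + R)
= 2 * 0.7234 * 0.6182 / (0.7234 + 0.6182)
= 0.8944 / 1.3416
= 0.6667
As percentage: 66.7%

66.7


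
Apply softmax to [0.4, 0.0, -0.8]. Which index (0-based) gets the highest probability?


Softmax is a monotonic transformation, so it preserves the argmax.
We need to find the index of the maximum logit.
Index 0: 0.4
Index 1: 0.0
Index 2: -0.8
Maximum logit = 0.4 at index 0

0


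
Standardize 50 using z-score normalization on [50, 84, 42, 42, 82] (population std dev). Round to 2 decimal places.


Mean = (50 + 84 + 42 + 42 + 82) / 5 = 60.0
Variance = sum((x_i - mean)^2) / n = 361.6
Std = sqrt(361.6) = 19.0158
Z = (x - mean) / std
= (50 - 60.0) / 19.0158
= -10.0 / 19.0158
= -0.53

-0.53


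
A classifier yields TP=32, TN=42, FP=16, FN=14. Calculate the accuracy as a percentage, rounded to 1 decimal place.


Accuracy = (TP + TN) / (TP + TN + FP + FN) * 100
= (32 + 42) / (32 + 42 + 16 + 14)
= 74 / 104
= 0.7115
= 71.2%

71.2


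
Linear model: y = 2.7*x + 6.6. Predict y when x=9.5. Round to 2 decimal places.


y = 2.7 * 9.5 + (6.6)
= 25.65 + (6.6)
= 32.25

32.25


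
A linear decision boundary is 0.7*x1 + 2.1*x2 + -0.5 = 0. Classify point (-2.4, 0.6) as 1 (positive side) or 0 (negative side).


Compute 0.7 * -2.4 + 2.1 * 0.6 + -0.5
= -1.68 + 1.26 + -0.5
= -0.92
Since -0.92 < 0, the point is on the negative side.

0


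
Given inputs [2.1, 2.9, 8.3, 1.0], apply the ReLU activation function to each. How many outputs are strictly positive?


ReLU(x) = max(0, x) for each element:
ReLU(2.1) = 2.1
ReLU(2.9) = 2.9
ReLU(8.3) = 8.3
ReLU(1.0) = 1.0
Active neurons (>0): 4

4


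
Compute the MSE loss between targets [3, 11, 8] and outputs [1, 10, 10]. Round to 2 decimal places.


Differences: [2, 1, -2]
Squared errors: [4, 1, 4]
Sum of squared errors = 9
MSE = 9 / 3 = 3.00

3.00


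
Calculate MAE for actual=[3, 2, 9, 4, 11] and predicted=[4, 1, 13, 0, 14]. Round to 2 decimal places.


Absolute errors: [1, 1, 4, 4, 3]
Sum of absolute errors = 13
MAE = 13 / 5 = 2.60

2.60


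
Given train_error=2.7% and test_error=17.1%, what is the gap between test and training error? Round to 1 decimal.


Generalization gap = test_error - train_error
= 17.1 - 2.7
= 14.4%
A large gap suggests overfitting.

14.4


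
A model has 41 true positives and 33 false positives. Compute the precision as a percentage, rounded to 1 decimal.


Precision = TP / (TP + FP) * 100
= 41 / (41 + 33)
= 41 / 74
= 0.5541
= 55.4%

55.4


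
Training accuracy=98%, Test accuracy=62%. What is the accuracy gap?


Gap = train_accuracy - test_accuracy
= 98 - 62
= 36%
This large gap strongly indicates overfitting.

36


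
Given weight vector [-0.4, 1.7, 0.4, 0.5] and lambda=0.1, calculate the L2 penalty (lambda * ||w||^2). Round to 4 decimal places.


Squaring each weight:
(-0.4)^2 = 0.16
1.7^2 = 2.89
0.4^2 = 0.16
0.5^2 = 0.25
Sum of squares = 3.46
Penalty = 0.1 * 3.46 = 0.3460

0.3460


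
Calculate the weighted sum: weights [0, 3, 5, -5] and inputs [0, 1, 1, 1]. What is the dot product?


Element-wise products:
0 * 0 = 0
3 * 1 = 3
5 * 1 = 5
-5 * 1 = -5
Sum = 0 + 3 + 5 + -5
= 3

3


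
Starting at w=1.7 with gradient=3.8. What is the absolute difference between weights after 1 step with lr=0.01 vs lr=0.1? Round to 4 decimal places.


With lr=0.01: w_new = 1.7 - 0.01 * 3.8 = 1.662
With lr=0.1: w_new = 1.7 - 0.1 * 3.8 = 1.32
Absolute difference = |1.662 - 1.32|
= 0.3420

0.3420


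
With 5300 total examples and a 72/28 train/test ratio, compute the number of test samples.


Train samples = 5300 * 72% = 3816
Test samples = 5300 - 3816
= 1484

1484


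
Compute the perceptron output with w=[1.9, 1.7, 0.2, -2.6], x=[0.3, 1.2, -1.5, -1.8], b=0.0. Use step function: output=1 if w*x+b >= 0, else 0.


z = w . x + b
= 1.9*0.3 + 1.7*1.2 + 0.2*-1.5 + -2.6*-1.8 + 0.0
= 0.57 + 2.04 + -0.3 + 4.68 + 0.0
= 6.99 + 0.0
= 6.99
Since z = 6.99 >= 0, output = 1

1


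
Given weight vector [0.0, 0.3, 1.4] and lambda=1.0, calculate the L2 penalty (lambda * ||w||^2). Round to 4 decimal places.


Squaring each weight:
0.0^2 = 0.0
0.3^2 = 0.09
1.4^2 = 1.96
Sum of squares = 2.05
Penalty = 1.0 * 2.05 = 2.0500

2.0500


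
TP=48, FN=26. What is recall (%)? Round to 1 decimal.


Recall = TP / (TP + FN) * 100
= 48 / (48 + 26)
= 48 / 74
= 0.6486
= 64.9%

64.9


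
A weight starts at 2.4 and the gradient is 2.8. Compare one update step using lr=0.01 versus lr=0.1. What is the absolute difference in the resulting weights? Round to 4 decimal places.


With lr=0.01: w_new = 2.4 - 0.01 * 2.8 = 2.372
With lr=0.1: w_new = 2.4 - 0.1 * 2.8 = 2.12
Absolute difference = |2.372 - 2.12|
= 0.2520

0.2520


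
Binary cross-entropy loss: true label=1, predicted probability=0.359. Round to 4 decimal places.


For y=1: Loss = -log(p)
= -log(0.359)
= -(-1.0244)
= 1.0244

1.0244


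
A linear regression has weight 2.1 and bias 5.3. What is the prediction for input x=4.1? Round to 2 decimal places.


y = 2.1 * 4.1 + (5.3)
= 8.61 + (5.3)
= 13.91

13.91


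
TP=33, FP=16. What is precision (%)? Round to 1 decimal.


Precision = TP / (TP + FP) * 100
= 33 / (33 + 16)
= 33 / 49
= 0.6735
= 67.3%

67.3


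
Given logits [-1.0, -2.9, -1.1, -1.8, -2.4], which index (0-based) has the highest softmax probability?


Softmax is a monotonic transformation, so it preserves the argmax.
We need to find the index of the maximum logit.
Index 0: -1.0
Index 1: -2.9
Index 2: -1.1
Index 3: -1.8
Index 4: -2.4
Maximum logit = -1.0 at index 0

0


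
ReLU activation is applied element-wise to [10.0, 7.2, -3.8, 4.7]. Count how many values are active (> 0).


ReLU(x) = max(0, x) for each element:
ReLU(10.0) = 10.0
ReLU(7.2) = 7.2
ReLU(-3.8) = 0
ReLU(4.7) = 4.7
Active neurons (>0): 3

3


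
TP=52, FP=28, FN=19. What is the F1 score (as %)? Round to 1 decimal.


Precision = TP / (TP + FP) = 52 / 80 = 0.65
Recall = TP / (TP + FN) = 52 / 71 = 0.7324
F1 = 2 * P * R / (P + R)
= 2 * 0.65 * 0.7324 / (0.65 + 0.7324)
= 0.9521 / 1.3824
= 0.6887
As percentage: 68.9%

68.9


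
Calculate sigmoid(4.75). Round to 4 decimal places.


sigmoid(z) = 1 / (1 + exp(-z))
exp(-(4.75)) = exp(-4.75) = 0.0087
1 + 0.0087 = 1.0087
1 / 1.0087 = 0.9914

0.9914


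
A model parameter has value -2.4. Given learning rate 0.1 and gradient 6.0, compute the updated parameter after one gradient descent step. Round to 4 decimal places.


w_new = w_old - lr * gradient
= -2.4 - 0.1 * 6.0
= -2.4 - (0.6)
= -3.0000

-3.0000


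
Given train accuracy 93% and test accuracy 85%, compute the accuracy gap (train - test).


Gap = train_accuracy - test_accuracy
= 93 - 85
= 8%
This moderate gap may indicate mild overfitting.

8


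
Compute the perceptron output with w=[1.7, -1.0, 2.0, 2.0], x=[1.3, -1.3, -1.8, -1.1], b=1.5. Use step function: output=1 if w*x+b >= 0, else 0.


z = w . x + b
= 1.7*1.3 + -1.0*-1.3 + 2.0*-1.8 + 2.0*-1.1 + 1.5
= 2.21 + 1.3 + -3.6 + -2.2 + 1.5
= -2.29 + 1.5
= -0.79
Since z = -0.79 < 0, output = 0

0


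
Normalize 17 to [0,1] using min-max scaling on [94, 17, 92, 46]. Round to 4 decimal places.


Min = 17, Max = 94
Range = 94 - 17 = 77
Scaled = (x - min) / (max - min)
= (17 - 17) / 77
= 0 / 77
= 0.0000

0.0000


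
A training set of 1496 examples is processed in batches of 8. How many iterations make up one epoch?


Iterations per epoch = dataset_size / batch_size
= 1496 / 8
= 187

187


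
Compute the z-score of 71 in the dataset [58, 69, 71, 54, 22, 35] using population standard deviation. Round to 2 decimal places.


Mean = (58 + 69 + 71 + 54 + 22 + 35) / 6 = 51.5
Variance = sum((x_i - mean)^2) / n = 312.9167
Std = sqrt(312.9167) = 17.6895
Z = (x - mean) / std
= (71 - 51.5) / 17.6895
= 19.5 / 17.6895
= 1.10

1.10


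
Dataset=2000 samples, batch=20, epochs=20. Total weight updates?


Iterations per epoch = 2000 / 20 = 100
Total updates = iterations_per_epoch * epochs
= 100 * 20
= 2000

2000


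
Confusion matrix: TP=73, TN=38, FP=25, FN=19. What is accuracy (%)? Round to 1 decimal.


Accuracy = (TP + TN) / (TP + TN + FP + FN) * 100
= (73 + 38) / (73 + 38 + 25 + 19)
= 111 / 155
= 0.7161
= 71.6%

71.6


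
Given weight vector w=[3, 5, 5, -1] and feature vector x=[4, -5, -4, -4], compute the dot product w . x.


Element-wise products:
3 * 4 = 12
5 * -5 = -25
5 * -4 = -20
-1 * -4 = 4
Sum = 12 + -25 + -20 + 4
= -29

-29


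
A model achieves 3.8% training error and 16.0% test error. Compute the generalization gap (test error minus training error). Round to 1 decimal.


Generalization gap = test_error - train_error
= 16.0 - 3.8
= 12.2%
A large gap suggests overfitting.

12.2


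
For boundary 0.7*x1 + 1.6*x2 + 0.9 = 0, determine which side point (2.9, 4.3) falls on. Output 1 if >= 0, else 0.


Compute 0.7 * 2.9 + 1.6 * 4.3 + 0.9
= 2.03 + 6.88 + 0.9
= 9.81
Since 9.81 >= 0, the point is on the positive side.

1


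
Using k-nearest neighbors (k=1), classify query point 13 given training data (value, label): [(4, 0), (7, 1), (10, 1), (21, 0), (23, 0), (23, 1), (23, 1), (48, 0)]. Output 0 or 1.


Distances from query 13:
Point 10 (class 1): distance = 3
K=1 nearest neighbors: classes = [1]
Votes for class 1: 1 / 1
Majority vote => class 1

1


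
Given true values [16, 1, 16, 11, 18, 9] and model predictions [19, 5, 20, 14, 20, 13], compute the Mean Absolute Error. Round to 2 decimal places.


Absolute errors: [3, 4, 4, 3, 2, 4]
Sum of absolute errors = 20
MAE = 20 / 6 = 3.33

3.33


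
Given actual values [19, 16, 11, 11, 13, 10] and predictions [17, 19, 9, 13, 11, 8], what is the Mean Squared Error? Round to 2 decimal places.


Differences: [2, -3, 2, -2, 2, 2]
Squared errors: [4, 9, 4, 4, 4, 4]
Sum of squared errors = 29
MSE = 29 / 6 = 4.83

4.83


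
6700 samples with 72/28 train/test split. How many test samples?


Train samples = 6700 * 72% = 4824
Test samples = 6700 - 4824
= 1876

1876


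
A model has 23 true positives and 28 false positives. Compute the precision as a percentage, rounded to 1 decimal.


Precision = TP / (TP + FP) * 100
= 23 / (23 + 28)
= 23 / 51
= 0.451
= 45.1%

45.1


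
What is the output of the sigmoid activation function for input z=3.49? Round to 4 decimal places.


sigmoid(z) = 1 / (1 + exp(-z))
exp(-(3.49)) = exp(-3.49) = 0.0305
1 + 0.0305 = 1.0305
1 / 1.0305 = 0.9704

0.9704


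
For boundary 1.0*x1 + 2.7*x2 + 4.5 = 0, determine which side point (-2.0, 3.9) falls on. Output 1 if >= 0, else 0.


Compute 1.0 * -2.0 + 2.7 * 3.9 + 4.5
= -2.0 + 10.53 + 4.5
= 13.03
Since 13.03 >= 0, the point is on the positive side.

1


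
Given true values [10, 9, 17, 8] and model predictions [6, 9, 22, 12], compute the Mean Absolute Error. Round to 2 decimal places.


Absolute errors: [4, 0, 5, 4]
Sum of absolute errors = 13
MAE = 13 / 4 = 3.25

3.25


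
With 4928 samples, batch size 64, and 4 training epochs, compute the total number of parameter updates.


Iterations per epoch = 4928 / 64 = 77
Total updates = iterations_per_epoch * epochs
= 77 * 4
= 308

308


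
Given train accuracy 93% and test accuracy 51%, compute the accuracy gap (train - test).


Gap = train_accuracy - test_accuracy
= 93 - 51
= 42%
This large gap strongly indicates overfitting.

42


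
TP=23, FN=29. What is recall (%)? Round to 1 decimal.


Recall = TP / (TP + FN) * 100
= 23 / (23 + 29)
= 23 / 52
= 0.4423
= 44.2%

44.2


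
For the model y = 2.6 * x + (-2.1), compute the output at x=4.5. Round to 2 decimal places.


y = 2.6 * 4.5 + (-2.1)
= 11.7 + (-2.1)
= 9.60

9.60


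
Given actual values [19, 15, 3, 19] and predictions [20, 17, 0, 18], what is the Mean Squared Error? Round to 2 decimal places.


Differences: [-1, -2, 3, 1]
Squared errors: [1, 4, 9, 1]
Sum of squared errors = 15
MSE = 15 / 4 = 3.75

3.75


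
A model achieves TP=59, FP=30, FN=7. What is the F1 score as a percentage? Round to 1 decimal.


Precision = TP / (TP + FP) = 59 / 89 = 0.6629
Recall = TP / (TP + FN) = 59 / 66 = 0.8939
F1 = 2 * P * R / (P + R)
= 2 * 0.6629 * 0.8939 / (0.6629 + 0.8939)
= 1.1852 / 1.5569
= 0.7613
As percentage: 76.1%

76.1


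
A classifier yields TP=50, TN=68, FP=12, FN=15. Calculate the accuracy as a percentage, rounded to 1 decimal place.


Accuracy = (TP + TN) / (TP + TN + FP + FN) * 100
= (50 + 68) / (50 + 68 + 12 + 15)
= 118 / 145
= 0.8138
= 81.4%

81.4


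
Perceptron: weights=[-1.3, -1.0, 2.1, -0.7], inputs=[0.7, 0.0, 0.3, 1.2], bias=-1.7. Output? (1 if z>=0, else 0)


z = w . x + b
= -1.3*0.7 + -1.0*0.0 + 2.1*0.3 + -0.7*1.2 + -1.7
= -0.91 + -0.0 + 0.63 + -0.84 + -1.7
= -1.12 + -1.7
= -2.82
Since z = -2.82 < 0, output = 0

0


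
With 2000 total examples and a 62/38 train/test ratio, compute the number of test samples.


Train samples = 2000 * 62% = 1240
Test samples = 2000 - 1240
= 760

760


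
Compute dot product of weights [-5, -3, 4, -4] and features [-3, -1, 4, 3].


Element-wise products:
-5 * -3 = 15
-3 * -1 = 3
4 * 4 = 16
-4 * 3 = -12
Sum = 15 + 3 + 16 + -12
= 22

22


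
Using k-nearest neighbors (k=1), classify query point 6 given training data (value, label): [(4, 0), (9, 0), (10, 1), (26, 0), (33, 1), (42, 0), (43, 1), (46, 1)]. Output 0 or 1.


Distances from query 6:
Point 4 (class 0): distance = 2
K=1 nearest neighbors: classes = [0]
Votes for class 1: 0 / 1
Majority vote => class 0

0


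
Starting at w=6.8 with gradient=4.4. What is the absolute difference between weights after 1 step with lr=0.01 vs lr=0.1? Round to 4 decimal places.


With lr=0.01: w_new = 6.8 - 0.01 * 4.4 = 6.756
With lr=0.1: w_new = 6.8 - 0.1 * 4.4 = 6.36
Absolute difference = |6.756 - 6.36|
= 0.3960

0.3960


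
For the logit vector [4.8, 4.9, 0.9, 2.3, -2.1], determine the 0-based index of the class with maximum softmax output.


Softmax is a monotonic transformation, so it preserves the argmax.
We need to find the index of the maximum logit.
Index 0: 4.8
Index 1: 4.9
Index 2: 0.9
Index 3: 2.3
Index 4: -2.1
Maximum logit = 4.9 at index 1

1


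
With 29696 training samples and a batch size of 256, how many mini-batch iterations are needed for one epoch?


Iterations per epoch = dataset_size / batch_size
= 29696 / 256
= 116

116


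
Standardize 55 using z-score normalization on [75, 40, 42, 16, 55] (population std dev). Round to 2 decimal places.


Mean = (75 + 40 + 42 + 16 + 55) / 5 = 45.6
Variance = sum((x_i - mean)^2) / n = 374.64
Std = sqrt(374.64) = 19.3556
Z = (x - mean) / std
= (55 - 45.6) / 19.3556
= 9.4 / 19.3556
= 0.49

0.49


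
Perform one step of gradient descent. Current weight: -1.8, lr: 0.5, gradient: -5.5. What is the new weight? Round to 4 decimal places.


w_new = w_old - lr * gradient
= -1.8 - 0.5 * -5.5
= -1.8 - (-2.75)
= 0.9500

0.9500


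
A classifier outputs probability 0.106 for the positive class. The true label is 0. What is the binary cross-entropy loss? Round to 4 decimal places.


For y=0: Loss = -log(1-p)
= -log(1 - 0.106)
= -log(0.894)
= -(-0.112)
= 0.1120

0.1120


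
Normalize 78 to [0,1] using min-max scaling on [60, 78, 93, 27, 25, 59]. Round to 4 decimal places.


Min = 25, Max = 93
Range = 93 - 25 = 68
Scaled = (x - min) / (max - min)
= (78 - 25) / 68
= 53 / 68
= 0.7794

0.7794


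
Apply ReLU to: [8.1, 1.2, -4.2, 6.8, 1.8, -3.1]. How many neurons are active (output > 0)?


ReLU(x) = max(0, x) for each element:
ReLU(8.1) = 8.1
ReLU(1.2) = 1.2
ReLU(-4.2) = 0
ReLU(6.8) = 6.8
ReLU(1.8) = 1.8
ReLU(-3.1) = 0
Active neurons (>0): 4

4


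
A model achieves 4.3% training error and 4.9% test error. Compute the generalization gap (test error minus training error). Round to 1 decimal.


Generalization gap = test_error - train_error
= 4.9 - 4.3
= 0.6%
A small gap suggests good generalization.

0.6


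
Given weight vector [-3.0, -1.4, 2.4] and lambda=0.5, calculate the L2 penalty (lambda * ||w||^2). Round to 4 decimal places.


Squaring each weight:
(-3.0)^2 = 9.0
(-1.4)^2 = 1.96
2.4^2 = 5.76
Sum of squares = 16.72
Penalty = 0.5 * 16.72 = 8.3600

8.3600


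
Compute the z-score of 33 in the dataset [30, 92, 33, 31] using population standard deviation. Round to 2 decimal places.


Mean = (30 + 92 + 33 + 31) / 4 = 46.5
Variance = sum((x_i - mean)^2) / n = 691.25
Std = sqrt(691.25) = 26.2916
Z = (x - mean) / std
= (33 - 46.5) / 26.2916
= -13.5 / 26.2916
= -0.51

-0.51


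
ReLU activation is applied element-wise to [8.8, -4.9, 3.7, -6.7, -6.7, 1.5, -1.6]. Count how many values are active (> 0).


ReLU(x) = max(0, x) for each element:
ReLU(8.8) = 8.8
ReLU(-4.9) = 0
ReLU(3.7) = 3.7
ReLU(-6.7) = 0
ReLU(-6.7) = 0
ReLU(1.5) = 1.5
ReLU(-1.6) = 0
Active neurons (>0): 3

3


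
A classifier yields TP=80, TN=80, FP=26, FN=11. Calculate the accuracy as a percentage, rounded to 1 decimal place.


Accuracy = (TP + TN) / (TP + TN + FP + FN) * 100
= (80 + 80) / (80 + 80 + 26 + 11)
= 160 / 197
= 0.8122
= 81.2%

81.2


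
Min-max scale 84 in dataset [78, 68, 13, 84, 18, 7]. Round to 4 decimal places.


Min = 7, Max = 84
Range = 84 - 7 = 77
Scaled = (x - min) / (max - min)
= (84 - 7) / 77
= 77 / 77
= 1.0000

1.0000


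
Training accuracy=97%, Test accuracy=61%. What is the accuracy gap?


Gap = train_accuracy - test_accuracy
= 97 - 61
= 36%
This large gap strongly indicates overfitting.

36


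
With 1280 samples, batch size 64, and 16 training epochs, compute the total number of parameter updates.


Iterations per epoch = 1280 / 64 = 20
Total updates = iterations_per_epoch * epochs
= 20 * 16
= 320

320


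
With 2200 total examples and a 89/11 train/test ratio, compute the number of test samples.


Train samples = 2200 * 89% = 1958
Test samples = 2200 - 1958
= 242

242


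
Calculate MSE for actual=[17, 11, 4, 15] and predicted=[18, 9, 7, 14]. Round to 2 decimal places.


Differences: [-1, 2, -3, 1]
Squared errors: [1, 4, 9, 1]
Sum of squared errors = 15
MSE = 15 / 4 = 3.75

3.75


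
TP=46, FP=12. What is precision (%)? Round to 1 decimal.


Precision = TP / (TP + FP) * 100
= 46 / (46 + 12)
= 46 / 58
= 0.7931
= 79.3%

79.3


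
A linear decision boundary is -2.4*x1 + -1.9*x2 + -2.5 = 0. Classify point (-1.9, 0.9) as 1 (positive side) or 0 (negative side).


Compute -2.4 * -1.9 + -1.9 * 0.9 + -2.5
= 4.56 + -1.71 + -2.5
= 0.35
Since 0.35 >= 0, the point is on the positive side.

1


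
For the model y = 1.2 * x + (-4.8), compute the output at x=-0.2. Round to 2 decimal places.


y = 1.2 * -0.2 + (-4.8)
= -0.24 + (-4.8)
= -5.04

-5.04


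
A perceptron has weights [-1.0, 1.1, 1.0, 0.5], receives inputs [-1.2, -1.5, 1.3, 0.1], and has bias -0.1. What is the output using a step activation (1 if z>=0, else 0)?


z = w . x + b
= -1.0*-1.2 + 1.1*-1.5 + 1.0*1.3 + 0.5*0.1 + -0.1
= 1.2 + -1.65 + 1.3 + 0.05 + -0.1
= 0.9 + -0.1
= 0.8
Since z = 0.8 >= 0, output = 1

1


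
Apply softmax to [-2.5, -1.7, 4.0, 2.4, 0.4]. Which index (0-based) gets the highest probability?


Softmax is a monotonic transformation, so it preserves the argmax.
We need to find the index of the maximum logit.
Index 0: -2.5
Index 1: -1.7
Index 2: 4.0
Index 3: 2.4
Index 4: 0.4
Maximum logit = 4.0 at index 2

2


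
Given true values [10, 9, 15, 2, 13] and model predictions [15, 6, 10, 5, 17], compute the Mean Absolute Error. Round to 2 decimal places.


Absolute errors: [5, 3, 5, 3, 4]
Sum of absolute errors = 20
MAE = 20 / 5 = 4.00

4.00


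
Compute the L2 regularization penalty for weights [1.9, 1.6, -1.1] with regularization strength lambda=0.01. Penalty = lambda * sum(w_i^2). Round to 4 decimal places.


Squaring each weight:
1.9^2 = 3.61
1.6^2 = 2.56
(-1.1)^2 = 1.21
Sum of squares = 7.38
Penalty = 0.01 * 7.38 = 0.0738

0.0738


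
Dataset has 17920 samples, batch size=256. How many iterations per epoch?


Iterations per epoch = dataset_size / batch_size
= 17920 / 256
= 70

70


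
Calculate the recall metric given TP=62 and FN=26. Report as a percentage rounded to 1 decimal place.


Recall = TP / (TP + FN) * 100
= 62 / (62 + 26)
= 62 / 88
= 0.7045
= 70.5%

70.5


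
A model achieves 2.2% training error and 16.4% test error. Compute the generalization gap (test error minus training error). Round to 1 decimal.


Generalization gap = test_error - train_error
= 16.4 - 2.2
= 14.2%
A large gap suggests overfitting.

14.2


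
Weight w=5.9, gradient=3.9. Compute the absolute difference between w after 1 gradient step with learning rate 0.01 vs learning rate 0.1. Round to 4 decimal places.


With lr=0.01: w_new = 5.9 - 0.01 * 3.9 = 5.861
With lr=0.1: w_new = 5.9 - 0.1 * 3.9 = 5.51
Absolute difference = |5.861 - 5.51|
= 0.3510

0.3510


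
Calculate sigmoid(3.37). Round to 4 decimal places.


sigmoid(z) = 1 / (1 + exp(-z))
exp(-(3.37)) = exp(-3.37) = 0.0344
1 + 0.0344 = 1.0344
1 / 1.0344 = 0.9668

0.9668


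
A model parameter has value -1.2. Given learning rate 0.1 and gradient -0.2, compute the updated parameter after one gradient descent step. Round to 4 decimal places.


w_new = w_old - lr * gradient
= -1.2 - 0.1 * -0.2
= -1.2 - (-0.02)
= -1.1800

-1.1800


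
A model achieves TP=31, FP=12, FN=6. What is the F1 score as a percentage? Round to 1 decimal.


Precision = TP / (TP + FP) = 31 / 43 = 0.7209
Recall = TP / (TP + FN) = 31 / 37 = 0.8378
F1 = 2 * P * R / (P + R)
= 2 * 0.7209 * 0.8378 / (0.7209 + 0.8378)
= 1.208 / 1.5588
= 0.775
As percentage: 77.5%

77.5


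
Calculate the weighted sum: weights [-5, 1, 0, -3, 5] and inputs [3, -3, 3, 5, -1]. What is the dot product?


Element-wise products:
-5 * 3 = -15
1 * -3 = -3
0 * 3 = 0
-3 * 5 = -15
5 * -1 = -5
Sum = -15 + -3 + 0 + -15 + -5
= -38

-38


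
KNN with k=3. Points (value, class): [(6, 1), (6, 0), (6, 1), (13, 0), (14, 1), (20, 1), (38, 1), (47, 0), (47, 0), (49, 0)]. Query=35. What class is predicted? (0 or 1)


Distances from query 35:
Point 38 (class 1): distance = 3
Point 47 (class 0): distance = 12
Point 47 (class 0): distance = 12
K=3 nearest neighbors: classes = [1, 0, 0]
Votes for class 1: 1 / 3
Majority vote => class 0

0


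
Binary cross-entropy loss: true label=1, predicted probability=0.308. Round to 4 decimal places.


For y=1: Loss = -log(p)
= -log(0.308)
= -(-1.1777)
= 1.1777

1.1777


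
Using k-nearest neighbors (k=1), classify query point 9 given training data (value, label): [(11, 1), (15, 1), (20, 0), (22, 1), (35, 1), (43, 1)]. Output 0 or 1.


Distances from query 9:
Point 11 (class 1): distance = 2
K=1 nearest neighbors: classes = [1]
Votes for class 1: 1 / 1
Majority vote => class 1

1


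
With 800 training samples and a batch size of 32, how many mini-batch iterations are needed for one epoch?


Iterations per epoch = dataset_size / batch_size
= 800 / 32
= 25

25


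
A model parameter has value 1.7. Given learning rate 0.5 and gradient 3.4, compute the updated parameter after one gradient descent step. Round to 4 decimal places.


w_new = w_old - lr * gradient
= 1.7 - 0.5 * 3.4
= 1.7 - (1.7)
= 0.0000

0.0000


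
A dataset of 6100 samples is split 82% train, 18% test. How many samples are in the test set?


Train samples = 6100 * 82% = 5002
Test samples = 6100 - 5002
= 1098

1098


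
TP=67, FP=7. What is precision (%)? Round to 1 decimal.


Precision = TP / (TP + FP) * 100
= 67 / (67 + 7)
= 67 / 74
= 0.9054
= 90.5%

90.5


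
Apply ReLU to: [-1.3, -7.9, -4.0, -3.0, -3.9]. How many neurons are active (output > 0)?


ReLU(x) = max(0, x) for each element:
ReLU(-1.3) = 0
ReLU(-7.9) = 0
ReLU(-4.0) = 0
ReLU(-3.0) = 0
ReLU(-3.9) = 0
Active neurons (>0): 0

0


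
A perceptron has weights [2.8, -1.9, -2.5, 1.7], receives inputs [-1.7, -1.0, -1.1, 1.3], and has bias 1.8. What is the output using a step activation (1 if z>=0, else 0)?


z = w . x + b
= 2.8*-1.7 + -1.9*-1.0 + -2.5*-1.1 + 1.7*1.3 + 1.8
= -4.76 + 1.9 + 2.75 + 2.21 + 1.8
= 2.1 + 1.8
= 3.9
Since z = 3.9 >= 0, output = 1

1


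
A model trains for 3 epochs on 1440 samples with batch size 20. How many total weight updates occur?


Iterations per epoch = 1440 / 20 = 72
Total updates = iterations_per_epoch * epochs
= 72 * 3
= 216

216


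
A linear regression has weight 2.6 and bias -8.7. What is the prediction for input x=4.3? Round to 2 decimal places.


y = 2.6 * 4.3 + (-8.7)
= 11.18 + (-8.7)
= 2.48

2.48


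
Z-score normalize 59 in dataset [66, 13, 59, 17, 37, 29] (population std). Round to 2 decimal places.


Mean = (66 + 13 + 59 + 17 + 37 + 29) / 6 = 36.8333
Variance = sum((x_i - mean)^2) / n = 394.1389
Std = sqrt(394.1389) = 19.8529
Z = (x - mean) / std
= (59 - 36.8333) / 19.8529
= 22.1667 / 19.8529
= 1.12

1.12


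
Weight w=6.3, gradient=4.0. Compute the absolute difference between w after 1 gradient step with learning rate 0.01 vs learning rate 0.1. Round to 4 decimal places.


With lr=0.01: w_new = 6.3 - 0.01 * 4.0 = 6.26
With lr=0.1: w_new = 6.3 - 0.1 * 4.0 = 5.9
Absolute difference = |6.26 - 5.9|
= 0.3600

0.3600


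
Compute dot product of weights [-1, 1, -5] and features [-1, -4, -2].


Element-wise products:
-1 * -1 = 1
1 * -4 = -4
-5 * -2 = 10
Sum = 1 + -4 + 10
= 7

7


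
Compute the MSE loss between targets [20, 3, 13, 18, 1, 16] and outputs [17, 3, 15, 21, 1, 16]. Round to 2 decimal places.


Differences: [3, 0, -2, -3, 0, 0]
Squared errors: [9, 0, 4, 9, 0, 0]
Sum of squared errors = 22
MSE = 22 / 6 = 3.67

3.67


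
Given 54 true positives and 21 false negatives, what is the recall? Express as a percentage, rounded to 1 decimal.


Recall = TP / (TP + FN) * 100
= 54 / (54 + 21)
= 54 / 75
= 0.72
= 72.0%

72.0


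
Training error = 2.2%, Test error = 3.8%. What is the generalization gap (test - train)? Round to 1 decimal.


Generalization gap = test_error - train_error
= 3.8 - 2.2
= 1.6%
A small gap suggests good generalization.

1.6


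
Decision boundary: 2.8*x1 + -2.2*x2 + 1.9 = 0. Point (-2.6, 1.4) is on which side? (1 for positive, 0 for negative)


Compute 2.8 * -2.6 + -2.2 * 1.4 + 1.9
= -7.28 + -3.08 + 1.9
= -8.46
Since -8.46 < 0, the point is on the negative side.

0


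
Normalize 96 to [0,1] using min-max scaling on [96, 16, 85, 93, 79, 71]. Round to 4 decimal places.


Min = 16, Max = 96
Range = 96 - 16 = 80
Scaled = (x - min) / (max - min)
= (96 - 16) / 80
= 80 / 80
= 1.0000

1.0000


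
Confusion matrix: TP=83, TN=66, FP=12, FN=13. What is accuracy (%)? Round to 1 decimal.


Accuracy = (TP + TN) / (TP + TN + FP + FN) * 100
= (83 + 66) / (83 + 66 + 12 + 13)
= 149 / 174
= 0.8563
= 85.6%

85.6


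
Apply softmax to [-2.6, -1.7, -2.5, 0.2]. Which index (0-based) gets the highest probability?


Softmax is a monotonic transformation, so it preserves the argmax.
We need to find the index of the maximum logit.
Index 0: -2.6
Index 1: -1.7
Index 2: -2.5
Index 3: 0.2
Maximum logit = 0.2 at index 3

3


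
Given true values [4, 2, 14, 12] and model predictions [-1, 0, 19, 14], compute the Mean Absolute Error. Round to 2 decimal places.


Absolute errors: [5, 2, 5, 2]
Sum of absolute errors = 14
MAE = 14 / 4 = 3.50

3.50


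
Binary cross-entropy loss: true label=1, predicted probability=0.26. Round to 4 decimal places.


For y=1: Loss = -log(p)
= -log(0.26)
= -(-1.3471)
= 1.3471

1.3471


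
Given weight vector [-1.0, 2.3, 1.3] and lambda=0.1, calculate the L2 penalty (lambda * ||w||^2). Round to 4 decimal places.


Squaring each weight:
(-1.0)^2 = 1.0
2.3^2 = 5.29
1.3^2 = 1.69
Sum of squares = 7.98
Penalty = 0.1 * 7.98 = 0.7980

0.7980


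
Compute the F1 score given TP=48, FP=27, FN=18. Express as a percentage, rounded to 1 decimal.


Precision = TP / (TP + FP) = 48 / 75 = 0.64
Recall = TP / (TP + FN) = 48 / 66 = 0.7273
F1 = 2 * P * R / (P + R)
= 2 * 0.64 * 0.7273 / (0.64 + 0.7273)
= 0.9309 / 1.3673
= 0.6809
As percentage: 68.1%

68.1


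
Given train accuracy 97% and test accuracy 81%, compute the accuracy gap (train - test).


Gap = train_accuracy - test_accuracy
= 97 - 81
= 16%
This gap suggests the model is overfitting.

16


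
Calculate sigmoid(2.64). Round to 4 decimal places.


sigmoid(z) = 1 / (1 + exp(-z))
exp(-(2.64)) = exp(-2.64) = 0.0714
1 + 0.0714 = 1.0714
1 / 1.0714 = 0.9334

0.9334


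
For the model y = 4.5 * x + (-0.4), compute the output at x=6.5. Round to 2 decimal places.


y = 4.5 * 6.5 + (-0.4)
= 29.25 + (-0.4)
= 28.85

28.85


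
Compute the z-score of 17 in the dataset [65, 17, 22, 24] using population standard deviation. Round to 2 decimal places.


Mean = (65 + 17 + 22 + 24) / 4 = 32.0
Variance = sum((x_i - mean)^2) / n = 369.5
Std = sqrt(369.5) = 19.2224
Z = (x - mean) / std
= (17 - 32.0) / 19.2224
= -15.0 / 19.2224
= -0.78

-0.78


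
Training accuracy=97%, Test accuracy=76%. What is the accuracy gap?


Gap = train_accuracy - test_accuracy
= 97 - 76
= 21%
This large gap strongly indicates overfitting.

21


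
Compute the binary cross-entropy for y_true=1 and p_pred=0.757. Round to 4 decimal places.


For y=1: Loss = -log(p)
= -log(0.757)
= -(-0.2784)
= 0.2784

0.2784


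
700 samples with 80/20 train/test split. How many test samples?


Train samples = 700 * 80% = 560
Test samples = 700 - 560
= 140

140


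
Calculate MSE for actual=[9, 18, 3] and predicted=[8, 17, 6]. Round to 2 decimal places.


Differences: [1, 1, -3]
Squared errors: [1, 1, 9]
Sum of squared errors = 11
MSE = 11 / 3 = 3.67

3.67


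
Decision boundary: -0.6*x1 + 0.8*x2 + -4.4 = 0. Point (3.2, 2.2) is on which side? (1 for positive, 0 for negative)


Compute -0.6 * 3.2 + 0.8 * 2.2 + -4.4
= -1.92 + 1.76 + -4.4
= -4.56
Since -4.56 < 0, the point is on the negative side.

0


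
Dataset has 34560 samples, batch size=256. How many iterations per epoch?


Iterations per epoch = dataset_size / batch_size
= 34560 / 256
= 135

135


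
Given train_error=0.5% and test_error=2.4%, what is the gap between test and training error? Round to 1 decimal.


Generalization gap = test_error - train_error
= 2.4 - 0.5
= 1.9%
A small gap suggests good generalization.

1.9


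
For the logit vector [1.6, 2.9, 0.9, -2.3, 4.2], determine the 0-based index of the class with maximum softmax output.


Softmax is a monotonic transformation, so it preserves the argmax.
We need to find the index of the maximum logit.
Index 0: 1.6
Index 1: 2.9
Index 2: 0.9
Index 3: -2.3
Index 4: 4.2
Maximum logit = 4.2 at index 4

4


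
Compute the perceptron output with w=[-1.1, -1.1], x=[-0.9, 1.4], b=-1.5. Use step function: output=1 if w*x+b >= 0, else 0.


z = w . x + b
= -1.1*-0.9 + -1.1*1.4 + -1.5
= 0.99 + -1.54 + -1.5
= -0.55 + -1.5
= -2.05
Since z = -2.05 < 0, output = 0

0


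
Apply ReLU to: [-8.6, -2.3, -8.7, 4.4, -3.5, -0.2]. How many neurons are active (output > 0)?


ReLU(x) = max(0, x) for each element:
ReLU(-8.6) = 0
ReLU(-2.3) = 0
ReLU(-8.7) = 0
ReLU(4.4) = 4.4
ReLU(-3.5) = 0
ReLU(-0.2) = 0
Active neurons (>0): 1

1


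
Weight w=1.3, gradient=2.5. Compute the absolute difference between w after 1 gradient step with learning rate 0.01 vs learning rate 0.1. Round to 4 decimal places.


With lr=0.01: w_new = 1.3 - 0.01 * 2.5 = 1.275
With lr=0.1: w_new = 1.3 - 0.1 * 2.5 = 1.05
Absolute difference = |1.275 - 1.05|
= 0.2250

0.2250


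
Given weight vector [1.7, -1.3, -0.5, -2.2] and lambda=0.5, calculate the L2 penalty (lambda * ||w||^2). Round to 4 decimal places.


Squaring each weight:
1.7^2 = 2.89
(-1.3)^2 = 1.69
(-0.5)^2 = 0.25
(-2.2)^2 = 4.84
Sum of squares = 9.67
Penalty = 0.5 * 9.67 = 4.8350

4.8350


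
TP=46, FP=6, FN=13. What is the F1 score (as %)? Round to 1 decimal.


Precision = TP / (TP + FP) = 46 / 52 = 0.8846
Recall = TP / (TP + FN) = 46 / 59 = 0.7797
F1 = 2 * P * R / (P + R)
= 2 * 0.8846 * 0.7797 / (0.8846 + 0.7797)
= 1.3794 / 1.6643
= 0.8288
As percentage: 82.9%

82.9


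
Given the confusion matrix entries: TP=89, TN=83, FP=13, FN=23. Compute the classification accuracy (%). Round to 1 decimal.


Accuracy = (TP + TN) / (TP + TN + FP + FN) * 100
= (89 + 83) / (89 + 83 + 13 + 23)
= 172 / 208
= 0.8269
= 82.7%

82.7


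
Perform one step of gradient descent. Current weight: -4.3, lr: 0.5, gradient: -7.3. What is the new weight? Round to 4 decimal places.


w_new = w_old - lr * gradient
= -4.3 - 0.5 * -7.3
= -4.3 - (-3.65)
= -0.6500

-0.6500


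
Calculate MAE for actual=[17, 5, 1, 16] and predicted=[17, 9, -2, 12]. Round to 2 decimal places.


Absolute errors: [0, 4, 3, 4]
Sum of absolute errors = 11
MAE = 11 / 4 = 2.75

2.75


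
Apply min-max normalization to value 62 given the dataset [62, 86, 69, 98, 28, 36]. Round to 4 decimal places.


Min = 28, Max = 98
Range = 98 - 28 = 70
Scaled = (x - min) / (max - min)
= (62 - 28) / 70
= 34 / 70
= 0.4857

0.4857


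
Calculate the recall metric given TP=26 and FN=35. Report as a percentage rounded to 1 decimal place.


Recall = TP / (TP + FN) * 100
= 26 / (26 + 35)
= 26 / 61
= 0.4262
= 42.6%

42.6


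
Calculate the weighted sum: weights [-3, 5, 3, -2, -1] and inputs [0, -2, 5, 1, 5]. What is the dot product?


Element-wise products:
-3 * 0 = 0
5 * -2 = -10
3 * 5 = 15
-2 * 1 = -2
-1 * 5 = -5
Sum = 0 + -10 + 15 + -2 + -5
= -2

-2


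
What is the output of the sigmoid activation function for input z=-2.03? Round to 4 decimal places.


sigmoid(z) = 1 / (1 + exp(-z))
exp(-(-2.03)) = exp(2.03) = 7.6141
1 + 7.6141 = 8.6141
1 / 8.6141 = 0.1161

0.1161


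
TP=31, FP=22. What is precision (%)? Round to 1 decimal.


Precision = TP / (TP + FP) * 100
= 31 / (31 + 22)
= 31 / 53
= 0.5849
= 58.5%

58.5


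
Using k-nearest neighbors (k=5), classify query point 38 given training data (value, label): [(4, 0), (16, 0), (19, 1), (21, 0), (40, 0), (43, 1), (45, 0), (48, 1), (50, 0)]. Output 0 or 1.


Distances from query 38:
Point 40 (class 0): distance = 2
Point 43 (class 1): distance = 5
Point 45 (class 0): distance = 7
Point 48 (class 1): distance = 10
Point 50 (class 0): distance = 12
K=5 nearest neighbors: classes = [0, 1, 0, 1, 0]
Votes for class 1: 2 / 5
Majority vote => class 0

0


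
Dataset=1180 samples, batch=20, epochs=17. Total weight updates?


Iterations per epoch = 1180 / 20 = 59
Total updates = iterations_per_epoch * epochs
= 59 * 17
= 1003

1003


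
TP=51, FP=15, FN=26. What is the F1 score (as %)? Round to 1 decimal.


Precision = TP / (TP + FP) = 51 / 66 = 0.7727
Recall = TP / (TP + FN) = 51 / 77 = 0.6623
F1 = 2 * P * R / (P + R)
= 2 * 0.7727 * 0.6623 / (0.7727 + 0.6623)
= 1.0236 / 1.4351
= 0.7133
As percentage: 71.3%

71.3
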